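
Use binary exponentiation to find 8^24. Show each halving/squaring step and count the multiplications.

Computing 8^24 by squaring (build up from 8^1; each line after the first costs one multiplication):

8^1 = 8
8^2 = (8^1)^2 = 8^2 = 64
8^3 = 8 * 8^2 = 8 * 64 = 512
8^6 = (8^3)^2 = 512^2 = 262144
8^12 = (8^6)^2 = 262144^2 = 68719476736
8^24 = (8^12)^2 = 68719476736^2 = 4722366482869645213696

Result: 4722366482869645213696
Multiplications needed: 5 (5 lines after 8^1)

8^24 = 4722366482869645213696. Using exponentiation by squaring, this requires 5 multiplications. The key idea: if the exponent is even, square the half-power; if odd, multiply by the base once.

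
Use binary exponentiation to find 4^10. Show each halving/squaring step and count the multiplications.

Computing 4^10 by squaring (build up from 4^1; each line after the first costs one multiplication):

4^1 = 4
4^2 = (4^1)^2 = 4^2 = 16
4^4 = (4^2)^2 = 16^2 = 256
4^5 = 4 * 4^4 = 4 * 256 = 1024
4^10 = (4^5)^2 = 1024^2 = 1048576

Result: 1048576
Multiplications needed: 4 (4 lines after 4^1)

4^10 = 1048576. Using exponentiation by squaring, this requires 4 multiplications. The key idea: if the exponent is even, square the half-power; if odd, multiply by the base once.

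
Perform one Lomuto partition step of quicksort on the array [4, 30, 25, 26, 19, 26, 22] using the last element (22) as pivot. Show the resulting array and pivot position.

Lomuto partition with pivot = 22:

Initial array: [4, 30, 25, 26, 19, 26, 22]

arr[0]=4 <= 22: swap with position 0, array becomes [4, 30, 25, 26, 19, 26, 22]
arr[1]=30 > 22: no swap
arr[2]=25 > 22: no swap
arr[3]=26 > 22: no swap
arr[4]=19 <= 22: swap with position 1, array becomes [4, 19, 25, 26, 30, 26, 22]
arr[5]=26 > 22: no swap

Place pivot at position 2: [4, 19, 22, 26, 30, 26, 25]
Pivot position: 2

After partitioning with pivot 22, the array becomes [4, 19, 22, 26, 30, 26, 25]. The pivot is placed at index 2. All elements to the left of the pivot are <= 22, and all elements to the right are > 22.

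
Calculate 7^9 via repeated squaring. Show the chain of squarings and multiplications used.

Computing 7^9 by squaring (build up from 7^1; each line after the first costs one multiplication):

7^1 = 7
7^2 = (7^1)^2 = 7^2 = 49
7^4 = (7^2)^2 = 49^2 = 2401
7^8 = (7^4)^2 = 2401^2 = 5764801
7^9 = 7 * 7^8 = 7 * 5764801 = 40353607

Result: 40353607
Multiplications needed: 4 (4 lines after 7^1)

7^9 = 40353607. Using exponentiation by squaring, this requires 4 multiplications. The key idea: if the exponent is even, square the half-power; if odd, multiply by the base once.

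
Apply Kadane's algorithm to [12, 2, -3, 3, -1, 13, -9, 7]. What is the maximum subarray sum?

Using Kadane's algorithm on [12, 2, -3, 3, -1, 13, -9, 7]:

Scanning through the array:
Position 1 (value 2): max_ending_here = 14, max_so_far = 14
Position 2 (value -3): max_ending_here = 11, max_so_far = 14
Position 3 (value 3): max_ending_here = 14, max_so_far = 14
Position 4 (value -1): max_ending_here = 13, max_so_far = 14
Position 5 (value 13): max_ending_here = 26, max_so_far = 26
Position 6 (value -9): max_ending_here = 17, max_so_far = 26
Position 7 (value 7): max_ending_here = 24, max_so_far = 26

Maximum subarray: [12, 2, -3, 3, -1, 13]
Maximum sum: 26

The maximum subarray is [12, 2, -3, 3, -1, 13] with sum 26. This subarray runs from index 0 to index 5.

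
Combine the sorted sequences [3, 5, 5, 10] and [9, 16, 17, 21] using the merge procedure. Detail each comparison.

Merging process:

Compare 3 vs 9: take 3 from left. Merged: [3]
Compare 5 vs 9: take 5 from left. Merged: [3, 5]
Compare 5 vs 9: take 5 from left. Merged: [3, 5, 5]
Compare 10 vs 9: take 9 from right. Merged: [3, 5, 5, 9]
Compare 10 vs 16: take 10 from left. Merged: [3, 5, 5, 9, 10]
Append remaining from right: [16, 17, 21]. Merged: [3, 5, 5, 9, 10, 16, 17, 21]

Final merged array: [3, 5, 5, 9, 10, 16, 17, 21]
Total comparisons: 5

The merged array is [3, 5, 5, 9, 10, 16, 17, 21], requiring 5 comparisons. The merge step runs in O(n) time where n is the total number of elements.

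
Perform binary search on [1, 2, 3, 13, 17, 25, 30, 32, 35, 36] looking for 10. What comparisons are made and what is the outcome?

Binary search for 10 in [1, 2, 3, 13, 17, 25, 30, 32, 35, 36]:

lo=0, hi=9, mid=4, arr[mid]=17 -> 17 > 10, search left half
lo=0, hi=3, mid=1, arr[mid]=2 -> 2 < 10, search right half
lo=2, hi=3, mid=2, arr[mid]=3 -> 3 < 10, search right half
lo=3, hi=3, mid=3, arr[mid]=13 -> 13 > 10, search left half
lo=3 > hi=2, target 10 not found

Binary search determines that 10 is not in the array after 4 comparisons. The search space was exhausted without finding the target.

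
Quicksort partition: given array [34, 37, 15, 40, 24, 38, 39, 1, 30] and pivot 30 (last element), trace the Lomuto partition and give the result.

Lomuto partition with pivot = 30:

Initial array: [34, 37, 15, 40, 24, 38, 39, 1, 30]

arr[0]=34 > 30: no swap
arr[1]=37 > 30: no swap
arr[2]=15 <= 30: swap with position 0, array becomes [15, 37, 34, 40, 24, 38, 39, 1, 30]
arr[3]=40 > 30: no swap
arr[4]=24 <= 30: swap with position 1, array becomes [15, 24, 34, 40, 37, 38, 39, 1, 30]
arr[5]=38 > 30: no swap
arr[6]=39 > 30: no swap
arr[7]=1 <= 30: swap with position 2, array becomes [15, 24, 1, 40, 37, 38, 39, 34, 30]

Place pivot at position 3: [15, 24, 1, 30, 37, 38, 39, 34, 40]
Pivot position: 3

After partitioning with pivot 30, the array becomes [15, 24, 1, 30, 37, 38, 39, 34, 40]. The pivot is placed at index 3. All elements to the left of the pivot are <= 30, and all elements to the right are > 30.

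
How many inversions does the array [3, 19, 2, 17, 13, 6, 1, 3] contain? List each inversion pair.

Finding inversions in [3, 19, 2, 17, 13, 6, 1, 3]:

(0, 2): arr[0]=3 > arr[2]=2
(0, 6): arr[0]=3 > arr[6]=1
(1, 2): arr[1]=19 > arr[2]=2
(1, 3): arr[1]=19 > arr[3]=17
(1, 4): arr[1]=19 > arr[4]=13
(1, 5): arr[1]=19 > arr[5]=6
(1, 6): arr[1]=19 > arr[6]=1
(1, 7): arr[1]=19 > arr[7]=3
(2, 6): arr[2]=2 > arr[6]=1
(3, 4): arr[3]=17 > arr[4]=13
(3, 5): arr[3]=17 > arr[5]=6
(3, 6): arr[3]=17 > arr[6]=1
(3, 7): arr[3]=17 > arr[7]=3
(4, 5): arr[4]=13 > arr[5]=6
(4, 6): arr[4]=13 > arr[6]=1
(4, 7): arr[4]=13 > arr[7]=3
(5, 6): arr[5]=6 > arr[6]=1
(5, 7): arr[5]=6 > arr[7]=3

Total inversions: 18

The array has 18 inversion(s): (0,2), (0,6), (1,2), (1,3), (1,4), (1,5), (1,6), (1,7), (2,6), (3,4), (3,5), (3,6), (3,7), (4,5), (4,6), (4,7), (5,6), (5,7). Each pair (i,j) satisfies i < j and arr[i] > arr[j].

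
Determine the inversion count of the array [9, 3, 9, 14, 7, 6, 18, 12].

Finding inversions in [9, 3, 9, 14, 7, 6, 18, 12]:

(0, 1): arr[0]=9 > arr[1]=3
(0, 4): arr[0]=9 > arr[4]=7
(0, 5): arr[0]=9 > arr[5]=6
(2, 4): arr[2]=9 > arr[4]=7
(2, 5): arr[2]=9 > arr[5]=6
(3, 4): arr[3]=14 > arr[4]=7
(3, 5): arr[3]=14 > arr[5]=6
(3, 7): arr[3]=14 > arr[7]=12
(4, 5): arr[4]=7 > arr[5]=6
(6, 7): arr[6]=18 > arr[7]=12

Total inversions: 10

The array has 10 inversion(s): (0,1), (0,4), (0,5), (2,4), (2,5), (3,4), (3,5), (3,7), (4,5), (6,7). Each pair (i,j) satisfies i < j and arr[i] > arr[j].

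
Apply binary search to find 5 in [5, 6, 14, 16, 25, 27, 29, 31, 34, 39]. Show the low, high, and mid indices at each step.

Binary search for 5 in [5, 6, 14, 16, 25, 27, 29, 31, 34, 39]:

lo=0, hi=9, mid=4, arr[mid]=25 -> 25 > 5, search left half
lo=0, hi=3, mid=1, arr[mid]=6 -> 6 > 5, search left half
lo=0, hi=0, mid=0, arr[mid]=5 -> Found target at index 0!

Binary search finds 5 at index 0 after 3 comparisons. The search repeatedly halves the search space by comparing with the middle element.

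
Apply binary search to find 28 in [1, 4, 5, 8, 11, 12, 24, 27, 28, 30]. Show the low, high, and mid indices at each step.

Binary search for 28 in [1, 4, 5, 8, 11, 12, 24, 27, 28, 30]:

lo=0, hi=9, mid=4, arr[mid]=11 -> 11 < 28, search right half
lo=5, hi=9, mid=7, arr[mid]=27 -> 27 < 28, search right half
lo=8, hi=9, mid=8, arr[mid]=28 -> Found target at index 8!

Binary search finds 28 at index 8 after 3 comparisons. The search repeatedly halves the search space by comparing with the middle element.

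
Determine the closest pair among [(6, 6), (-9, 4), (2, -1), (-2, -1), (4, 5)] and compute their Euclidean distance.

Computing all pairwise distances among 5 points:

d((6, 6), (-9, 4)) = 15.1327
d((6, 6), (2, -1)) = 8.0623
d((6, 6), (-2, -1)) = 10.6301
d((6, 6), (4, 5)) = 2.2361 <-- minimum
d((-9, 4), (2, -1)) = 12.083
d((-9, 4), (-2, -1)) = 8.6023
d((-9, 4), (4, 5)) = 13.0384
d((2, -1), (-2, -1)) = 4.0
d((2, -1), (4, 5)) = 6.3246
d((-2, -1), (4, 5)) = 8.4853

Closest pair: (6, 6) and (4, 5) with distance 2.2361

The closest pair is (6, 6) and (4, 5) with Euclidean distance 2.2361. For 5 points, brute-force pairwise comparison is shown above. For large n, the divide-and-conquer algorithm (sort by x, recurse on halves, check the dividing strip) achieves O(n log n).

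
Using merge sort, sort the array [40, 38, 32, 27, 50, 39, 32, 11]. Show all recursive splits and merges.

Merge sort trace:

Split: [40, 38, 32, 27, 50, 39, 32, 11] -> [40, 38, 32, 27] and [50, 39, 32, 11]
  Split: [40, 38, 32, 27] -> [40, 38] and [32, 27]
    Split: [40, 38] -> [40] and [38]
    Merge: [40] + [38] -> [38, 40]
    Split: [32, 27] -> [32] and [27]
    Merge: [32] + [27] -> [27, 32]
  Merge: [38, 40] + [27, 32] -> [27, 32, 38, 40]
  Split: [50, 39, 32, 11] -> [50, 39] and [32, 11]
    Split: [50, 39] -> [50] and [39]
    Merge: [50] + [39] -> [39, 50]
    Split: [32, 11] -> [32] and [11]
    Merge: [32] + [11] -> [11, 32]
  Merge: [39, 50] + [11, 32] -> [11, 32, 39, 50]
Merge: [27, 32, 38, 40] + [11, 32, 39, 50] -> [11, 27, 32, 32, 38, 39, 40, 50]

Final sorted array: [11, 27, 32, 32, 38, 39, 40, 50]

The merge sort proceeds by recursively splitting the array and merging sorted halves.
After all merges, the sorted array is [11, 27, 32, 32, 38, 39, 40, 50].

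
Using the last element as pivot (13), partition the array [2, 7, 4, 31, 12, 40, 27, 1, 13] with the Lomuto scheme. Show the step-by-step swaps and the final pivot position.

Lomuto partition with pivot = 13:

Initial array: [2, 7, 4, 31, 12, 40, 27, 1, 13]

arr[0]=2 <= 13: swap with position 0, array becomes [2, 7, 4, 31, 12, 40, 27, 1, 13]
arr[1]=7 <= 13: swap with position 1, array becomes [2, 7, 4, 31, 12, 40, 27, 1, 13]
arr[2]=4 <= 13: swap with position 2, array becomes [2, 7, 4, 31, 12, 40, 27, 1, 13]
arr[3]=31 > 13: no swap
arr[4]=12 <= 13: swap with position 3, array becomes [2, 7, 4, 12, 31, 40, 27, 1, 13]
arr[5]=40 > 13: no swap
arr[6]=27 > 13: no swap
arr[7]=1 <= 13: swap with position 4, array becomes [2, 7, 4, 12, 1, 40, 27, 31, 13]

Place pivot at position 5: [2, 7, 4, 12, 1, 13, 27, 31, 40]
Pivot position: 5

After partitioning with pivot 13, the array becomes [2, 7, 4, 12, 1, 13, 27, 31, 40]. The pivot is placed at index 5. All elements to the left of the pivot are <= 13, and all elements to the right are > 13.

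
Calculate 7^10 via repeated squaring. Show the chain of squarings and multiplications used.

Computing 7^10 by squaring (build up from 7^1; each line after the first costs one multiplication):

7^1 = 7
7^2 = (7^1)^2 = 7^2 = 49
7^4 = (7^2)^2 = 49^2 = 2401
7^5 = 7 * 7^4 = 7 * 2401 = 16807
7^10 = (7^5)^2 = 16807^2 = 282475249

Result: 282475249
Multiplications needed: 4 (4 lines after 7^1)

7^10 = 282475249. Using exponentiation by squaring, this requires 4 multiplications. The key idea: if the exponent is even, square the half-power; if odd, multiply by the base once.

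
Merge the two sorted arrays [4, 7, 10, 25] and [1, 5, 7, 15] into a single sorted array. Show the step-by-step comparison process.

Merging process:

Compare 4 vs 1: take 1 from right. Merged: [1]
Compare 4 vs 5: take 4 from left. Merged: [1, 4]
Compare 7 vs 5: take 5 from right. Merged: [1, 4, 5]
Compare 7 vs 7: take 7 from left. Merged: [1, 4, 5, 7]
Compare 10 vs 7: take 7 from right. Merged: [1, 4, 5, 7, 7]
Compare 10 vs 15: take 10 from left. Merged: [1, 4, 5, 7, 7, 10]
Compare 25 vs 15: take 15 from right. Merged: [1, 4, 5, 7, 7, 10, 15]
Append remaining from left: [25]. Merged: [1, 4, 5, 7, 7, 10, 15, 25]

Final merged array: [1, 4, 5, 7, 7, 10, 15, 25]
Total comparisons: 7

The merged array is [1, 4, 5, 7, 7, 10, 15, 25], requiring 7 comparisons. The merge step runs in O(n) time where n is the total number of elements.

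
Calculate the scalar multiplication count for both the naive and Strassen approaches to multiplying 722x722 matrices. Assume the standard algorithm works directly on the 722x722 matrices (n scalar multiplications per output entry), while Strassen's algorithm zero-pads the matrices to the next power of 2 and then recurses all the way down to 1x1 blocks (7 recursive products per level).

Matrix multiplication for 722x722 matrices:

Strassen's algorithm requires power-of-2 dimensions. Pad 722x722 to 1024x1024 (next power of 2).

Standard algorithm: 722^3 = 376367048 multiplications
Strassen's algorithm: 7^(log2(1024)) = 7^10 = 282475249 multiplications
Savings: 376367048 - 282475249 = 93891799 multiplications

Standard: 376367048 multiplications (722^3). Strassen: 282475249 multiplications (7^10, after padding to 1024x1024). Strassen reduces 8 recursive multiplications to 7 at each level.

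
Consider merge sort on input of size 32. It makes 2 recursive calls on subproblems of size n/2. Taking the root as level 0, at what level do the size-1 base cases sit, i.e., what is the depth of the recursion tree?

For divide and conquer with division factor 2:

Problem sizes at each level:
Level 0: 32
Level 1: 16
Level 2: 8
Level 3: 4
Level 4: 2
Level 5: 1

The root is level 0 and the size-1 base case is level 5 (the tree spans levels 0 through 5, i.e. 6 levels counting the root), so the depth is the number of divisions: log_2(32) = 5

The recursion tree depth is log_2(32) = 5. At each level, the problem size is divided by 2, so it takes 5 divisions to reduce to a base case of size 1. The algorithm makes 2 recursive calls at each level.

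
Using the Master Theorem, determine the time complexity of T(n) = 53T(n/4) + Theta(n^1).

Master Theorem for T(n) = 53T(n/4) + O(n^1):

a = 53, b = 4, c = 1
log_b(a) = log_4(53) = 2.8640

Case 1: c = 1 < log_4(53) = 2.8640
T(n) = O(n^(log_4 53))

For T(n) = 53T(n/4) + O(n^1): log_4(53) = 2.8640. This is Case 1 of the Master Theorem (c < log_b(a), work dominated by leaves), giving O(n^(log_4 53)).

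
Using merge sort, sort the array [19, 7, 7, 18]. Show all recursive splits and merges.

Merge sort trace:

Split: [19, 7, 7, 18] -> [19, 7] and [7, 18]
  Split: [19, 7] -> [19] and [7]
  Merge: [19] + [7] -> [7, 19]
  Split: [7, 18] -> [7] and [18]
  Merge: [7] + [18] -> [7, 18]
Merge: [7, 19] + [7, 18] -> [7, 7, 18, 19]

Final sorted array: [7, 7, 18, 19]

The merge sort proceeds by recursively splitting the array and merging sorted halves.
After all merges, the sorted array is [7, 7, 18, 19].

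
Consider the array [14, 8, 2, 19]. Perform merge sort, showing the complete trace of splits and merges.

Merge sort trace:

Split: [14, 8, 2, 19] -> [14, 8] and [2, 19]
  Split: [14, 8] -> [14] and [8]
  Merge: [14] + [8] -> [8, 14]
  Split: [2, 19] -> [2] and [19]
  Merge: [2] + [19] -> [2, 19]
Merge: [8, 14] + [2, 19] -> [2, 8, 14, 19]

Final sorted array: [2, 8, 14, 19]

The merge sort proceeds by recursively splitting the array and merging sorted halves.
After all merges, the sorted array is [2, 8, 14, 19].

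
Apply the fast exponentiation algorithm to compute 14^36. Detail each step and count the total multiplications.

Computing 14^36 by squaring (build up from 14^1; each line after the first costs one multiplication):

14^1 = 14
14^2 = (14^1)^2 = 14^2 = 196
14^4 = (14^2)^2 = 196^2 = 38416
14^8 = (14^4)^2 = 38416^2 = 1475789056
14^9 = 14 * 14^8 = 14 * 1475789056 = 20661046784
14^18 = (14^9)^2 = 20661046784^2 = 426878854210636742656
14^36 = (14^18)^2 = 426878854210636742656^2 = 182225556172186058674940229804729969934336

Result: 182225556172186058674940229804729969934336
Multiplications needed: 6 (6 lines after 14^1)

14^36 = 182225556172186058674940229804729969934336. Using exponentiation by squaring, this requires 6 multiplications. The key idea: if the exponent is even, square the half-power; if odd, multiply by the base once.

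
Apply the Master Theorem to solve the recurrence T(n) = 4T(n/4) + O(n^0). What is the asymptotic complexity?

Master Theorem for T(n) = 4T(n/4) + O(n^0):

a = 4, b = 4, c = 0
log_b(a) = log_4(4) = 1.0000

Case 1: c = 0 < log_4(4) = 1.0000
T(n) = O(n^(log_4 4)) = O(n)

For T(n) = 4T(n/4) + O(n^0): log_4(4) = 1.0000. This is Case 1 of the Master Theorem (c < log_b(a), work dominated by leaves), giving O(n).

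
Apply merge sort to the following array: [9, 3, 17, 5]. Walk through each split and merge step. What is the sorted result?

Merge sort trace:

Split: [9, 3, 17, 5] -> [9, 3] and [17, 5]
  Split: [9, 3] -> [9] and [3]
  Merge: [9] + [3] -> [3, 9]
  Split: [17, 5] -> [17] and [5]
  Merge: [17] + [5] -> [5, 17]
Merge: [3, 9] + [5, 17] -> [3, 5, 9, 17]

Final sorted array: [3, 5, 9, 17]

The merge sort proceeds by recursively splitting the array and merging sorted halves.
After all merges, the sorted array is [3, 5, 9, 17].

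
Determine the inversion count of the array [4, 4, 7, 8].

Finding inversions in [4, 4, 7, 8]:


Total inversions: 0

The array has 0 inversions. It is already sorted.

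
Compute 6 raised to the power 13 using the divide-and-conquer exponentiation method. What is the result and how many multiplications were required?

Computing 6^13 by squaring (build up from 6^1; each line after the first costs one multiplication):

6^1 = 6
6^2 = (6^1)^2 = 6^2 = 36
6^3 = 6 * 6^2 = 6 * 36 = 216
6^6 = (6^3)^2 = 216^2 = 46656
6^12 = (6^6)^2 = 46656^2 = 2176782336
6^13 = 6 * 6^12 = 6 * 2176782336 = 13060694016

Result: 13060694016
Multiplications needed: 5 (5 lines after 6^1)

6^13 = 13060694016. Using exponentiation by squaring, this requires 5 multiplications. The key idea: if the exponent is even, square the half-power; if odd, multiply by the base once.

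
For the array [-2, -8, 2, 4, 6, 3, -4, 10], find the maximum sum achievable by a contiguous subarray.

Using Kadane's algorithm on [-2, -8, 2, 4, 6, 3, -4, 10]:

Scanning through the array:
Position 1 (value -8): max_ending_here = -8, max_so_far = -2
Position 2 (value 2): max_ending_here = 2, max_so_far = 2
Position 3 (value 4): max_ending_here = 6, max_so_far = 6
Position 4 (value 6): max_ending_here = 12, max_so_far = 12
Position 5 (value 3): max_ending_here = 15, max_so_far = 15
Position 6 (value -4): max_ending_here = 11, max_so_far = 15
Position 7 (value 10): max_ending_here = 21, max_so_far = 21

Maximum subarray: [2, 4, 6, 3, -4, 10]
Maximum sum: 21

The maximum subarray is [2, 4, 6, 3, -4, 10] with sum 21. This subarray runs from index 2 to index 7.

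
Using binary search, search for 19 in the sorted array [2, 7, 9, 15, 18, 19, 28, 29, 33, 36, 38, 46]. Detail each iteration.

Binary search for 19 in [2, 7, 9, 15, 18, 19, 28, 29, 33, 36, 38, 46]:

lo=0, hi=11, mid=5, arr[mid]=19 -> Found target at index 5!

Binary search finds 19 at index 5 after 1 comparisons. The search repeatedly halves the search space by comparing with the middle element.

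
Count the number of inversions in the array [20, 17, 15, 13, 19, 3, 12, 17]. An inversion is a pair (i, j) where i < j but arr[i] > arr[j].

Finding inversions in [20, 17, 15, 13, 19, 3, 12, 17]:

(0, 1): arr[0]=20 > arr[1]=17
(0, 2): arr[0]=20 > arr[2]=15
(0, 3): arr[0]=20 > arr[3]=13
(0, 4): arr[0]=20 > arr[4]=19
(0, 5): arr[0]=20 > arr[5]=3
(0, 6): arr[0]=20 > arr[6]=12
(0, 7): arr[0]=20 > arr[7]=17
(1, 2): arr[1]=17 > arr[2]=15
(1, 3): arr[1]=17 > arr[3]=13
(1, 5): arr[1]=17 > arr[5]=3
(1, 6): arr[1]=17 > arr[6]=12
(2, 3): arr[2]=15 > arr[3]=13
(2, 5): arr[2]=15 > arr[5]=3
(2, 6): arr[2]=15 > arr[6]=12
(3, 5): arr[3]=13 > arr[5]=3
(3, 6): arr[3]=13 > arr[6]=12
(4, 5): arr[4]=19 > arr[5]=3
(4, 6): arr[4]=19 > arr[6]=12
(4, 7): arr[4]=19 > arr[7]=17

Total inversions: 19

The array has 19 inversion(s): (0,1), (0,2), (0,3), (0,4), (0,5), (0,6), (0,7), (1,2), (1,3), (1,5), (1,6), (2,3), (2,5), (2,6), (3,5), (3,6), (4,5), (4,6), (4,7). Each pair (i,j) satisfies i < j and arr[i] > arr[j].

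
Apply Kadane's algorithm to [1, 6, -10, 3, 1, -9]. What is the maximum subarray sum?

Using Kadane's algorithm on [1, 6, -10, 3, 1, -9]:

Scanning through the array:
Position 1 (value 6): max_ending_here = 7, max_so_far = 7
Position 2 (value -10): max_ending_here = -3, max_so_far = 7
Position 3 (value 3): max_ending_here = 3, max_so_far = 7
Position 4 (value 1): max_ending_here = 4, max_so_far = 7
Position 5 (value -9): max_ending_here = -5, max_so_far = 7

Maximum subarray: [1, 6]
Maximum sum: 7

The maximum subarray is [1, 6] with sum 7. This subarray runs from index 0 to index 1.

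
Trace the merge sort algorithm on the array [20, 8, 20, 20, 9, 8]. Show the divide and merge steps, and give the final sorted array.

Merge sort trace:

Split: [20, 8, 20, 20, 9, 8] -> [20, 8, 20] and [20, 9, 8]
  Split: [20, 8, 20] -> [20] and [8, 20]
    Split: [8, 20] -> [8] and [20]
    Merge: [8] + [20] -> [8, 20]
  Merge: [20] + [8, 20] -> [8, 20, 20]
  Split: [20, 9, 8] -> [20] and [9, 8]
    Split: [9, 8] -> [9] and [8]
    Merge: [9] + [8] -> [8, 9]
  Merge: [20] + [8, 9] -> [8, 9, 20]
Merge: [8, 20, 20] + [8, 9, 20] -> [8, 8, 9, 20, 20, 20]

Final sorted array: [8, 8, 9, 20, 20, 20]

The merge sort proceeds by recursively splitting the array and merging sorted halves.
After all merges, the sorted array is [8, 8, 9, 20, 20, 20].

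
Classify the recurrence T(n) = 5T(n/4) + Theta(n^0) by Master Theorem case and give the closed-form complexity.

Master Theorem for T(n) = 5T(n/4) + O(n^0):

a = 5, b = 4, c = 0
log_b(a) = log_4(5) = 1.1610

Case 1: c = 0 < log_4(5) = 1.1610
T(n) = O(n^(log_4 5))

For T(n) = 5T(n/4) + O(n^0): log_4(5) = 1.1610. This is Case 1 of the Master Theorem (c < log_b(a), work dominated by leaves), giving O(n^(log_4 5)).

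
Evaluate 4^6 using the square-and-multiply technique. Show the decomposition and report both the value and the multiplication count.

Computing 4^6 by squaring (build up from 4^1; each line after the first costs one multiplication):

4^1 = 4
4^2 = (4^1)^2 = 4^2 = 16
4^3 = 4 * 4^2 = 4 * 16 = 64
4^6 = (4^3)^2 = 64^2 = 4096

Result: 4096
Multiplications needed: 3 (3 lines after 4^1)

4^6 = 4096. Using exponentiation by squaring, this requires 3 multiplications. The key idea: if the exponent is even, square the half-power; if odd, multiply by the base once.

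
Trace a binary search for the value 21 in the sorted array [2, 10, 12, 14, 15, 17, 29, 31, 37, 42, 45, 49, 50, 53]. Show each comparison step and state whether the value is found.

Binary search for 21 in [2, 10, 12, 14, 15, 17, 29, 31, 37, 42, 45, 49, 50, 53]:

lo=0, hi=13, mid=6, arr[mid]=29 -> 29 > 21, search left half
lo=0, hi=5, mid=2, arr[mid]=12 -> 12 < 21, search right half
lo=3, hi=5, mid=4, arr[mid]=15 -> 15 < 21, search right half
lo=5, hi=5, mid=5, arr[mid]=17 -> 17 < 21, search right half
lo=6 > hi=5, target 21 not found

Binary search determines that 21 is not in the array after 4 comparisons. The search space was exhausted without finding the target.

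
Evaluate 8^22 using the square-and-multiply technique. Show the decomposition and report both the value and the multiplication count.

Computing 8^22 by squaring (build up from 8^1; each line after the first costs one multiplication):

8^1 = 8
8^2 = (8^1)^2 = 8^2 = 64
8^4 = (8^2)^2 = 64^2 = 4096
8^5 = 8 * 8^4 = 8 * 4096 = 32768
8^10 = (8^5)^2 = 32768^2 = 1073741824
8^11 = 8 * 8^10 = 8 * 1073741824 = 8589934592
8^22 = (8^11)^2 = 8589934592^2 = 73786976294838206464

Result: 73786976294838206464
Multiplications needed: 6 (6 lines after 8^1)

8^22 = 73786976294838206464. Using exponentiation by squaring, this requires 6 multiplications. The key idea: if the exponent is even, square the half-power; if odd, multiply by the base once.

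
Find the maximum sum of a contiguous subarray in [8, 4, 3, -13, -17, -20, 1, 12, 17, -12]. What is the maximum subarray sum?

Using Kadane's algorithm on [8, 4, 3, -13, -17, -20, 1, 12, 17, -12]:

Scanning through the array:
Position 1 (value 4): max_ending_here = 12, max_so_far = 12
Position 2 (value 3): max_ending_here = 15, max_so_far = 15
Position 3 (value -13): max_ending_here = 2, max_so_far = 15
Position 4 (value -17): max_ending_here = -15, max_so_far = 15
Position 5 (value -20): max_ending_here = -20, max_so_far = 15
Position 6 (value 1): max_ending_here = 1, max_so_far = 15
Position 7 (value 12): max_ending_here = 13, max_so_far = 15
Position 8 (value 17): max_ending_here = 30, max_so_far = 30
Position 9 (value -12): max_ending_here = 18, max_so_far = 30

Maximum subarray: [1, 12, 17]
Maximum sum: 30

The maximum subarray is [1, 12, 17] with sum 30. This subarray runs from index 6 to index 8.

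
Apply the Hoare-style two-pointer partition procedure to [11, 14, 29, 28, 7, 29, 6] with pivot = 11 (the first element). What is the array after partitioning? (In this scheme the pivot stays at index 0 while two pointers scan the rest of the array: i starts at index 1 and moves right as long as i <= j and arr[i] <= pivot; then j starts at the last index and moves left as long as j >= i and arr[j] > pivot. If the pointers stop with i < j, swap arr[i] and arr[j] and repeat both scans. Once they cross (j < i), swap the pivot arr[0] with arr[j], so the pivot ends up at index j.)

Hoare-style two-pointer partition with pivot = 11:

Initial array: [11, 14, 29, 28, 7, 29, 6]

Pointers start at i = 1, j = 6.
i stops at index 1 (arr[1]=14 > 11), j stops at index 6 (arr[6]=6 <= 11): swap arr[1] and arr[6], array becomes [11, 6, 29, 28, 7, 29, 14]
i stops at index 2 (arr[2]=29 > 11), j stops at index 4 (arr[4]=7 <= 11): swap arr[2] and arr[4], array becomes [11, 6, 7, 28, 29, 29, 14]
i ends at 3, j ends at 2: the pointers have crossed (j < i), so scanning stops.

Swap pivot arr[0] with arr[2] to place pivot at position 2: [7, 6, 11, 28, 29, 29, 14]
Pivot position: 2

After partitioning with pivot 11, the array becomes [7, 6, 11, 28, 29, 29, 14]. The pivot is placed at index 2. All elements to the left of the pivot are <= 11, and all elements to the right are > 11.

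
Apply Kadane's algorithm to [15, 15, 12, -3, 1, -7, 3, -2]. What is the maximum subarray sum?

Using Kadane's algorithm on [15, 15, 12, -3, 1, -7, 3, -2]:

Scanning through the array:
Position 1 (value 15): max_ending_here = 30, max_so_far = 30
Position 2 (value 12): max_ending_here = 42, max_so_far = 42
Position 3 (value -3): max_ending_here = 39, max_so_far = 42
Position 4 (value 1): max_ending_here = 40, max_so_far = 42
Position 5 (value -7): max_ending_here = 33, max_so_far = 42
Position 6 (value 3): max_ending_here = 36, max_so_far = 42
Position 7 (value -2): max_ending_here = 34, max_so_far = 42

Maximum subarray: [15, 15, 12]
Maximum sum: 42

The maximum subarray is [15, 15, 12] with sum 42. This subarray runs from index 0 to index 2.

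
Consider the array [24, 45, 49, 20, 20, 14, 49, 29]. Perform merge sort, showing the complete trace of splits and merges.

Merge sort trace:

Split: [24, 45, 49, 20, 20, 14, 49, 29] -> [24, 45, 49, 20] and [20, 14, 49, 29]
  Split: [24, 45, 49, 20] -> [24, 45] and [49, 20]
    Split: [24, 45] -> [24] and [45]
    Merge: [24] + [45] -> [24, 45]
    Split: [49, 20] -> [49] and [20]
    Merge: [49] + [20] -> [20, 49]
  Merge: [24, 45] + [20, 49] -> [20, 24, 45, 49]
  Split: [20, 14, 49, 29] -> [20, 14] and [49, 29]
    Split: [20, 14] -> [20] and [14]
    Merge: [20] + [14] -> [14, 20]
    Split: [49, 29] -> [49] and [29]
    Merge: [49] + [29] -> [29, 49]
  Merge: [14, 20] + [29, 49] -> [14, 20, 29, 49]
Merge: [20, 24, 45, 49] + [14, 20, 29, 49] -> [14, 20, 20, 24, 29, 45, 49, 49]

Final sorted array: [14, 20, 20, 24, 29, 45, 49, 49]

The merge sort proceeds by recursively splitting the array and merging sorted halves.
After all merges, the sorted array is [14, 20, 20, 24, 29, 45, 49, 49].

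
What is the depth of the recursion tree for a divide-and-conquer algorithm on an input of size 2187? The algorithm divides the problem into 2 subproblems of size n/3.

For divide and conquer with division factor 3:

Problem sizes at each level:
Level 0: 2187
Level 1: 729
Level 2: 243
Level 3: 81
Level 4: 27
Level 5: 9
Level 6: 3
Level 7: 1

The root is level 0 and the size-1 base case is level 7 (the tree spans levels 0 through 7, i.e. 8 levels counting the root), so the depth is the number of divisions: log_3(2187) = 7

The recursion tree depth is log_3(2187) = 7. At each level, the problem size is divided by 3, so it takes 7 divisions to reduce to a base case of size 1. The algorithm makes 2 recursive calls at each level.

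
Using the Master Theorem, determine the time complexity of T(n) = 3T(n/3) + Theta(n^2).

Master Theorem for T(n) = 3T(n/3) + O(n^2):

a = 3, b = 3, c = 2
log_b(a) = log_3(3) = 1.0000

Case 3: c = 2 > log_3(3) = 1.0000
T(n) = O(n^2) = O(n^2)

For T(n) = 3T(n/3) + O(n^2): log_3(3) = 1.0000. This is Case 3 of the Master Theorem (c > log_b(a), work dominated by root), giving O(n^2).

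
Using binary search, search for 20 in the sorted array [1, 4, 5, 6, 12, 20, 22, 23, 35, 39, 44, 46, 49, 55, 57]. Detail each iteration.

Binary search for 20 in [1, 4, 5, 6, 12, 20, 22, 23, 35, 39, 44, 46, 49, 55, 57]:

lo=0, hi=14, mid=7, arr[mid]=23 -> 23 > 20, search left half
lo=0, hi=6, mid=3, arr[mid]=6 -> 6 < 20, search right half
lo=4, hi=6, mid=5, arr[mid]=20 -> Found target at index 5!

Binary search finds 20 at index 5 after 3 comparisons. The search repeatedly halves the search space by comparing with the middle element.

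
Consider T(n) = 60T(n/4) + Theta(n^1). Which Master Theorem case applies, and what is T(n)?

Master Theorem for T(n) = 60T(n/4) + O(n^1):

a = 60, b = 4, c = 1
log_b(a) = log_4(60) = 2.9534

Case 1: c = 1 < log_4(60) = 2.9534
T(n) = O(n^(log_4 60))

For T(n) = 60T(n/4) + O(n^1): log_4(60) = 2.9534. This is Case 1 of the Master Theorem (c < log_b(a), work dominated by leaves), giving O(n^(log_4 60)).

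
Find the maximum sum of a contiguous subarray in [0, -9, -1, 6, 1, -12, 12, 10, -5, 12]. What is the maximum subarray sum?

Using Kadane's algorithm on [0, -9, -1, 6, 1, -12, 12, 10, -5, 12]:

Scanning through the array:
Position 1 (value -9): max_ending_here = -9, max_so_far = 0
Position 2 (value -1): max_ending_here = -1, max_so_far = 0
Position 3 (value 6): max_ending_here = 6, max_so_far = 6
Position 4 (value 1): max_ending_here = 7, max_so_far = 7
Position 5 (value -12): max_ending_here = -5, max_so_far = 7
Position 6 (value 12): max_ending_here = 12, max_so_far = 12
Position 7 (value 10): max_ending_here = 22, max_so_far = 22
Position 8 (value -5): max_ending_here = 17, max_so_far = 22
Position 9 (value 12): max_ending_here = 29, max_so_far = 29

Maximum subarray: [12, 10, -5, 12]
Maximum sum: 29

The maximum subarray is [12, 10, -5, 12] with sum 29. This subarray runs from index 6 to index 9.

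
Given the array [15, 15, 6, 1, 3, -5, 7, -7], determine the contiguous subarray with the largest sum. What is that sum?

Using Kadane's algorithm on [15, 15, 6, 1, 3, -5, 7, -7]:

Scanning through the array:
Position 1 (value 15): max_ending_here = 30, max_so_far = 30
Position 2 (value 6): max_ending_here = 36, max_so_far = 36
Position 3 (value 1): max_ending_here = 37, max_so_far = 37
Position 4 (value 3): max_ending_here = 40, max_so_far = 40
Position 5 (value -5): max_ending_here = 35, max_so_far = 40
Position 6 (value 7): max_ending_here = 42, max_so_far = 42
Position 7 (value -7): max_ending_here = 35, max_so_far = 42

Maximum subarray: [15, 15, 6, 1, 3, -5, 7]
Maximum sum: 42

The maximum subarray is [15, 15, 6, 1, 3, -5, 7] with sum 42. This subarray runs from index 0 to index 6.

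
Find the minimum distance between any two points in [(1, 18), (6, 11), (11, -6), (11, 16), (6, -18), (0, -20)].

Computing all pairwise distances among 6 points:

d((1, 18), (6, 11)) = 8.6023
d((1, 18), (11, -6)) = 26.0
d((1, 18), (11, 16)) = 10.198
d((1, 18), (6, -18)) = 36.3456
d((1, 18), (0, -20)) = 38.0132
d((6, 11), (11, -6)) = 17.72
d((6, 11), (11, 16)) = 7.0711
d((6, 11), (6, -18)) = 29.0
d((6, 11), (0, -20)) = 31.5753
d((11, -6), (11, 16)) = 22.0
d((11, -6), (6, -18)) = 13.0
d((11, -6), (0, -20)) = 17.8045
d((11, 16), (6, -18)) = 34.3657
d((11, 16), (0, -20)) = 37.6431
d((6, -18), (0, -20)) = 6.3246 <-- minimum

Closest pair: (6, -18) and (0, -20) with distance 6.3246

The closest pair is (6, -18) and (0, -20) with Euclidean distance 6.3246. For 6 points, brute-force pairwise comparison is shown above. For large n, the divide-and-conquer algorithm (sort by x, recurse on halves, check the dividing strip) achieves O(n log n).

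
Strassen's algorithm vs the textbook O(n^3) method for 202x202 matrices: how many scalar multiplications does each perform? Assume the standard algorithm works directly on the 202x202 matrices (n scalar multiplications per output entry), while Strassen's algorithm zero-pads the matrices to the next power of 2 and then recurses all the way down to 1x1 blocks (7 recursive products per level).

Matrix multiplication for 202x202 matrices:

Strassen's algorithm requires power-of-2 dimensions. Pad 202x202 to 256x256 (next power of 2).

Standard algorithm: 202^3 = 8242408 multiplications
Strassen's algorithm: 7^(log2(256)) = 7^8 = 5764801 multiplications
Savings: 8242408 - 5764801 = 2477607 multiplications

Standard: 8242408 multiplications (202^3). Strassen: 5764801 multiplications (7^8, after padding to 256x256). Strassen reduces 8 recursive multiplications to 7 at each level.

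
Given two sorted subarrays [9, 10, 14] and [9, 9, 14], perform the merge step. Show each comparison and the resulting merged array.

Merging process:

Compare 9 vs 9: take 9 from left. Merged: [9]
Compare 10 vs 9: take 9 from right. Merged: [9, 9]
Compare 10 vs 9: take 9 from right. Merged: [9, 9, 9]
Compare 10 vs 14: take 10 from left. Merged: [9, 9, 9, 10]
Compare 14 vs 14: take 14 from left. Merged: [9, 9, 9, 10, 14]
Append remaining from right: [14]. Merged: [9, 9, 9, 10, 14, 14]

Final merged array: [9, 9, 9, 10, 14, 14]
Total comparisons: 5

The merged array is [9, 9, 9, 10, 14, 14], requiring 5 comparisons. The merge step runs in O(n) time where n is the total number of elements.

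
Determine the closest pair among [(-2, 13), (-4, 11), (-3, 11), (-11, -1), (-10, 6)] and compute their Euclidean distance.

Computing all pairwise distances among 5 points:

d((-2, 13), (-4, 11)) = 2.8284
d((-2, 13), (-3, 11)) = 2.2361
d((-2, 13), (-11, -1)) = 16.6433
d((-2, 13), (-10, 6)) = 10.6301
d((-4, 11), (-3, 11)) = 1.0 <-- minimum
d((-4, 11), (-11, -1)) = 13.8924
d((-4, 11), (-10, 6)) = 7.8102
d((-3, 11), (-11, -1)) = 14.4222
d((-3, 11), (-10, 6)) = 8.6023
d((-11, -1), (-10, 6)) = 7.0711

Closest pair: (-4, 11) and (-3, 11) with distance 1.0

The closest pair is (-4, 11) and (-3, 11) with Euclidean distance 1.0. For 5 points, brute-force pairwise comparison is shown above. For large n, the divide-and-conquer algorithm (sort by x, recurse on halves, check the dividing strip) achieves O(n log n).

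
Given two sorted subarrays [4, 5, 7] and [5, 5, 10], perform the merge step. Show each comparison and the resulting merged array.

Merging process:

Compare 4 vs 5: take 4 from left. Merged: [4]
Compare 5 vs 5: take 5 from left. Merged: [4, 5]
Compare 7 vs 5: take 5 from right. Merged: [4, 5, 5]
Compare 7 vs 5: take 5 from right. Merged: [4, 5, 5, 5]
Compare 7 vs 10: take 7 from left. Merged: [4, 5, 5, 5, 7]
Append remaining from right: [10]. Merged: [4, 5, 5, 5, 7, 10]

Final merged array: [4, 5, 5, 5, 7, 10]
Total comparisons: 5

The merged array is [4, 5, 5, 5, 7, 10], requiring 5 comparisons. The merge step runs in O(n) time where n is the total number of elements.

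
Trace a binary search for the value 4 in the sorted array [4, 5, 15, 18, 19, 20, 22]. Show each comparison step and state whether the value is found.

Binary search for 4 in [4, 5, 15, 18, 19, 20, 22]:

lo=0, hi=6, mid=3, arr[mid]=18 -> 18 > 4, search left half
lo=0, hi=2, mid=1, arr[mid]=5 -> 5 > 4, search left half
lo=0, hi=0, mid=0, arr[mid]=4 -> Found target at index 0!

Binary search finds 4 at index 0 after 3 comparisons. The search repeatedly halves the search space by comparing with the middle element.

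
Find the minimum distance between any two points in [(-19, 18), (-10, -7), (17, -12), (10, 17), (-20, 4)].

Computing all pairwise distances among 5 points:

d((-19, 18), (-10, -7)) = 26.5707
d((-19, 18), (17, -12)) = 46.8615
d((-19, 18), (10, 17)) = 29.0172
d((-19, 18), (-20, 4)) = 14.0357 <-- minimum
d((-10, -7), (17, -12)) = 27.4591
d((-10, -7), (10, 17)) = 31.241
d((-10, -7), (-20, 4)) = 14.8661
d((17, -12), (10, 17)) = 29.8329
d((17, -12), (-20, 4)) = 40.3113
d((10, 17), (-20, 4)) = 32.6956

Closest pair: (-19, 18) and (-20, 4) with distance 14.0357

The closest pair is (-19, 18) and (-20, 4) with Euclidean distance 14.0357. For 5 points, brute-force pairwise comparison is shown above. For large n, the divide-and-conquer algorithm (sort by x, recurse on halves, check the dividing strip) achieves O(n log n).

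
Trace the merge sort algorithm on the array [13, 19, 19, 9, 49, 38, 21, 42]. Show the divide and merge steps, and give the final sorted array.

Merge sort trace:

Split: [13, 19, 19, 9, 49, 38, 21, 42] -> [13, 19, 19, 9] and [49, 38, 21, 42]
  Split: [13, 19, 19, 9] -> [13, 19] and [19, 9]
    Split: [13, 19] -> [13] and [19]
    Merge: [13] + [19] -> [13, 19]
    Split: [19, 9] -> [19] and [9]
    Merge: [19] + [9] -> [9, 19]
  Merge: [13, 19] + [9, 19] -> [9, 13, 19, 19]
  Split: [49, 38, 21, 42] -> [49, 38] and [21, 42]
    Split: [49, 38] -> [49] and [38]
    Merge: [49] + [38] -> [38, 49]
    Split: [21, 42] -> [21] and [42]
    Merge: [21] + [42] -> [21, 42]
  Merge: [38, 49] + [21, 42] -> [21, 38, 42, 49]
Merge: [9, 13, 19, 19] + [21, 38, 42, 49] -> [9, 13, 19, 19, 21, 38, 42, 49]

Final sorted array: [9, 13, 19, 19, 21, 38, 42, 49]

The merge sort proceeds by recursively splitting the array and merging sorted halves.
After all merges, the sorted array is [9, 13, 19, 19, 21, 38, 42, 49].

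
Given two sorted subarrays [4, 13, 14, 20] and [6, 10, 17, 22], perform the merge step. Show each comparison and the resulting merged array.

Merging process:

Compare 4 vs 6: take 4 from left. Merged: [4]
Compare 13 vs 6: take 6 from right. Merged: [4, 6]
Compare 13 vs 10: take 10 from right. Merged: [4, 6, 10]
Compare 13 vs 17: take 13 from left. Merged: [4, 6, 10, 13]
Compare 14 vs 17: take 14 from left. Merged: [4, 6, 10, 13, 14]
Compare 20 vs 17: take 17 from right. Merged: [4, 6, 10, 13, 14, 17]
Compare 20 vs 22: take 20 from left. Merged: [4, 6, 10, 13, 14, 17, 20]
Append remaining from right: [22]. Merged: [4, 6, 10, 13, 14, 17, 20, 22]

Final merged array: [4, 6, 10, 13, 14, 17, 20, 22]
Total comparisons: 7

The merged array is [4, 6, 10, 13, 14, 17, 20, 22], requiring 7 comparisons. The merge step runs in O(n) time where n is the total number of elements.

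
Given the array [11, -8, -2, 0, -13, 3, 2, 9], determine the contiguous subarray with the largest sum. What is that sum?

Using Kadane's algorithm on [11, -8, -2, 0, -13, 3, 2, 9]:

Scanning through the array:
Position 1 (value -8): max_ending_here = 3, max_so_far = 11
Position 2 (value -2): max_ending_here = 1, max_so_far = 11
Position 3 (value 0): max_ending_here = 1, max_so_far = 11
Position 4 (value -13): max_ending_here = -12, max_so_far = 11
Position 5 (value 3): max_ending_here = 3, max_so_far = 11
Position 6 (value 2): max_ending_here = 5, max_so_far = 11
Position 7 (value 9): max_ending_here = 14, max_so_far = 14

Maximum subarray: [3, 2, 9]
Maximum sum: 14

The maximum subarray is [3, 2, 9] with sum 14. This subarray runs from index 5 to index 7.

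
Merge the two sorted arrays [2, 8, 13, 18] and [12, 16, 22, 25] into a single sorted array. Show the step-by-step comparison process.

Merging process:

Compare 2 vs 12: take 2 from left. Merged: [2]
Compare 8 vs 12: take 8 from left. Merged: [2, 8]
Compare 13 vs 12: take 12 from right. Merged: [2, 8, 12]
Compare 13 vs 16: take 13 from left. Merged: [2, 8, 12, 13]
Compare 18 vs 16: take 16 from right. Merged: [2, 8, 12, 13, 16]
Compare 18 vs 22: take 18 from left. Merged: [2, 8, 12, 13, 16, 18]
Append remaining from right: [22, 25]. Merged: [2, 8, 12, 13, 16, 18, 22, 25]

Final merged array: [2, 8, 12, 13, 16, 18, 22, 25]
Total comparisons: 6

The merged array is [2, 8, 12, 13, 16, 18, 22, 25], requiring 6 comparisons. The merge step runs in O(n) time where n is the total number of elements.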